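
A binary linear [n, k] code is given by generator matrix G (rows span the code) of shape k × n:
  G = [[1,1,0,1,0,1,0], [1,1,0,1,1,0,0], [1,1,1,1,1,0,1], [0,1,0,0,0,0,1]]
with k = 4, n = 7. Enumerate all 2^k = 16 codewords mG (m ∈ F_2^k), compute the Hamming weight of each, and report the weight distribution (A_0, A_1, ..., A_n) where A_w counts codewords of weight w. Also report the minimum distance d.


Weight distribution: A_0 = 1, A_2 = 4, A_4 = 9, A_6 = 2. Minimum distance d = 2.

Enumerate all 2^4 = 16 messages m ∈ F_2^4.
For each, compute codeword c = mG in F_2^7, then tally its weight.
  m = 0000 → c = 0000000, weight = 0.
  m = 1000 → c = 1101010, weight = 4.
  m = 0100 → c = 1101100, weight = 4.
  m = 1100 → c = 0000110, weight = 2.
  m = 0010 → c = 1111101, weight = 6.
  m = 1010 → c = 0010111, weight = 4.
  m = 0110 → c = 0010001, weight = 2.
  m = 1110 → c = 1111011, weight = 6.
  m = 0001 → c = 0100001, weight = 2.
  m = 1001 → c = 1001011, weight = 4.
  m = 0101 → c = 1001101, weight = 4.
  m = 1101 → c = 0100111, weight = 4.
  m = 0011 → c = 1011100, weight = 4.
  m = 1011 → c = 0110110, weight = 4.
  m = 0111 → c = 0110000, weight = 2.
  m = 1111 → c = 1011010, weight = 4.
Tally weights:
  weight 0: 1 codewords.
  weight 2: 4 codewords.
  weight 4: 9 codewords.
  weight 6: 2 codewords.
Minimum distance d = smallest w > 0 with A_w > 0 = 2.
Sanity: Σ A_w = 16 = 2^4 = 16 ✓.


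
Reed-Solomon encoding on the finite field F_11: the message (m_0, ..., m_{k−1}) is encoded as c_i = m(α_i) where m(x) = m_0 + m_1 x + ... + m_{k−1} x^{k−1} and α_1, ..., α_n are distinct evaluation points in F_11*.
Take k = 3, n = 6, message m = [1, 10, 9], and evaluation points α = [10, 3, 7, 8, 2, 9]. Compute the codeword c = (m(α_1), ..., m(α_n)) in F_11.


c = [0, 2, 6, 8, 2, 6]

Message polynomial: m(x) = 1 + 10·x + 9·x^2 (mod 11).
For each evaluation point α_i, compute m(α_i) mod 11:
  α_1 = 10: Horner steps 9 → 1 → 0, so m(10) = 0.
  α_2 = 3: Horner steps 9 → 4 → 2, so m(3) = 2.
  α_3 = 7: Horner steps 9 → 7 → 6, so m(7) = 6.
  α_4 = 8: Horner steps 9 → 5 → 8, so m(8) = 8.
  α_5 = 2: Horner steps 9 → 6 → 2, so m(2) = 2.
  α_6 = 9: Horner steps 9 → 3 → 6, so m(9) = 6.
Codeword c = [0, 2, 6, 8, 2, 6] ∈ F_11^6.


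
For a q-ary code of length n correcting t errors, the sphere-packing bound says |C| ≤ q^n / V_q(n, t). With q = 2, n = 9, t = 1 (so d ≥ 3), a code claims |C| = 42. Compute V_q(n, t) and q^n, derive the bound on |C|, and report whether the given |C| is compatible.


V_q(n, t) = 10, q^n = 512, Hamming bound = 51, |C| = 42 ≤ bound (satisfied).

Step 1: Compute V_q(n, t) = Σ_{j=0}^1 C(n, j) (q−1)^j.
  j = 0: C(9,0)·(1)^0 = 1·1 = 1.
  j = 1: C(9,1)·(1)^1 = 9·1 = 9.
  V_q(n, t) = 1 + 9 = 10.
Step 2: q^n = 2^9 = 512.
Step 3: Hamming bound ⌊q^n / V_q(n,t)⌋ = ⌊512/10⌋ = 51.
Step 4: Compare |C| = 42 to 51: satisfied.
The claimed |C| lies below the Hamming bound.


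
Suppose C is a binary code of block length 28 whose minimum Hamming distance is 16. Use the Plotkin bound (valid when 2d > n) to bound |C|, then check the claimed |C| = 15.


Plotkin bound M ≤ 8; given |C| = 15 > bound (violated).

Check applicability: 2d = 32, n = 28.
2d − n = 4 > 0, so Plotkin applies.
Compute d/(2d−n) = 16/4 ≈ 4.0000.
⌊d/(2d−n)⌋ = 4.
Plotkin bound: M ≤ 2·4 = 8.
Given |C| = 15, check: VIOLATED.
This |C| is above the Plotkin bound, so no binary code with n = 28, d = 16 and 15 codewords exists.


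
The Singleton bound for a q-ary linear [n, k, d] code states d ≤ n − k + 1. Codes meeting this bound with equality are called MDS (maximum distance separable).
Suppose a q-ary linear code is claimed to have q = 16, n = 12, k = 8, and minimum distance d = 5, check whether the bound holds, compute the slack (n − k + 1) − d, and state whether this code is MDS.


Singleton RHS = n − k + 1 = 5, slack = 0, bound satisfied, MDS.

Singleton bound: d ≤ n − k + 1.
Here n = 12, k = 8, so n − k + 1 = 5.
Given d = 5, check d ≤ 5: YES.
Slack = (n − k + 1) − d = 0.
The code is MDS (slack = 0).
Description: the claimed parameters are [12, 8, 5]_16; such a code would be MDS (meets Singleton bound).


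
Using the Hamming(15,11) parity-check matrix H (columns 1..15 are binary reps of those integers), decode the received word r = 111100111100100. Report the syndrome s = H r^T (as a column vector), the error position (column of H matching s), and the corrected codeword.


s = (0, 1, 0, 1)^T, error position = 5, corrected codeword c = 111110111100100

Compute s = H r^T mod 2 one row at a time:
  s_1 = 1 + 1 + 1 + 0 + 0 + 1 + 0 + 0 = 4 ≡ 0 (mod 2).
  s_2 = 1 + 0 + 0 + 1 + 0 + 1 + 0 + 0 = 3 ≡ 1 (mod 2).
  s_3 = 1 + 1 + 0 + 1 + 1 + 0 + 0 + 0 = 4 ≡ 0 (mod 2).
  s_4 = 1 + 1 + 0 + 1 + 1 + 0 + 1 + 0 = 5 ≡ 1 (mod 2).
s = (0, 1, 0, 1)^T — this equals column 5 of H (binary 0101), so error is at position 5.
Correct: flip bit 5 of r = 111100111100100 to get c = 111110111100100.


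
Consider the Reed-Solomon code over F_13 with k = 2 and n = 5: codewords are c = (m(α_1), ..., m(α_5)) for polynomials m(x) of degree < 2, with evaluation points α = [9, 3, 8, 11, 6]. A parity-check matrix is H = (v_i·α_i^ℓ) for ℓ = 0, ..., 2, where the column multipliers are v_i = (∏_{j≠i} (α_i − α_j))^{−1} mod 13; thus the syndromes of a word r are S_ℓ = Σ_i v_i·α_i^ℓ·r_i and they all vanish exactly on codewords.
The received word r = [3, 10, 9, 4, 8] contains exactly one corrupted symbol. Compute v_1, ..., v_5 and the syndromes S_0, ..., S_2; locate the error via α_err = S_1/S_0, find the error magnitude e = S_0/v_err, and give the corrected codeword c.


S = (2, 6, 5), error at position 2, error magnitude e = 10, c = [3, 0, 9, 4, 8].

Step 1: column multipliers v_i = (∏_{j≠i}(α_i − α_j))^{−1} mod 13.
  i = 1 (α = 9): (9−3)(9−8)(9−11)(9−6) = 6·1·(−2)·3 = −36 ≡ 3, so v_1 = 3^{−1} = 9 (mod 13).
  i = 2 (α = 3): (3−9)(3−8)(3−11)(3−6) = (−6)·(−5)·(−8)·(−3) = 720 ≡ 5, so v_2 = 5^{−1} = 8 (mod 13).
  i = 3 (α = 8): (8−9)(8−3)(8−11)(8−6) = (−1)·5·(−3)·2 = 30 ≡ 4, so v_3 = 4^{−1} = 10 (mod 13).
  i = 4 (α = 11): (11−9)(11−3)(11−8)(11−6) = 2·8·3·5 = 240 ≡ 6, so v_4 = 6^{−1} = 11 (mod 13).
  i = 5 (α = 6): (6−9)(6−3)(6−8)(6−11) = (−3)·3·(−2)·(−5) = −90 ≡ 1, so v_5 = 1^{−1} = 1 (mod 13).
  v = [9, 8, 10, 11, 1].
Step 2: syndromes of r = [3, 10, 9, 4, 8] (all sums mod 13).
  S_0 = Σ v_i r_i = 9·3 + 8·10 + 10·9 + 11·4 + 1·8 = 249 ≡ 2.
  S_1 = Σ v_i α_i r_i = 9·9·3 + 8·3·10 + 10·8·9 + 11·11·4 + 1·6·8 = 1735 ≡ 6.
  α_i^2 mod 13 = [3, 9, 12, 4, 10].
  S_2 = Σ v_i α_i^2 r_i = 9·3·3 + 8·9·10 + 10·12·9 + 11·4·4 + 1·10·8 = 2137 ≡ 5.
  S = (2, 6, 5) ≠ 0, so r is not a codeword (an error is present).
Step 3: locate the error. For a single error e at position i, S_ℓ = v_i·e·α_i^ℓ, so α_err = S_1/S_0.
  S_0^{−1} = 2^{−1} = 7 (mod 13), so α_err = 6·7 = 42 ≡ 3 = α_2. Error position i = 2.
  Consistency check: S_2/S_1 = 5·11 = 55 ≡ 3 = α_err ✓ (single-error assumption holds).
Step 4: error magnitude e = S_0/v_2 = S_0·∏_{j≠2}(α_2 − α_j) = 2·5 = 10 ≡ 10 (mod 13).
Step 5: correct position 2: c_2 = r_2 − e = 10 − 10 ≡ 0 (mod 13). Hence c = [3, 0, 9, 4, 8].
  Check: interpolating c through the α_i gives m(x) = 5 + 7·x (degree < 2) with m(α_i) = c_i for every i, so c is indeed a codeword.


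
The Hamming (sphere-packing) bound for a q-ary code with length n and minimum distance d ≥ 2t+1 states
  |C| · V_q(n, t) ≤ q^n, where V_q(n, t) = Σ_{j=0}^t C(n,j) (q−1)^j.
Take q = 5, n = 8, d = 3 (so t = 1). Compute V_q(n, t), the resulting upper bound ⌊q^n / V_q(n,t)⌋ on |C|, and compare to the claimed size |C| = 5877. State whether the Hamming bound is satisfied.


V_q(n, t) = 33, q^n = 390625, Hamming bound = 11837, |C| = 5877 ≤ bound (satisfied).

Step 1: Compute V_q(n, t) = Σ_{j=0}^1 C(n, j) (q−1)^j.
  j = 0: C(8,0)·(4)^0 = 1·1 = 1.
  j = 1: C(8,1)·(4)^1 = 8·4 = 32.
  V_q(n, t) = 1 + 32 = 33.
Step 2: q^n = 5^8 = 390625.
Step 3: Hamming bound ⌊q^n / V_q(n,t)⌋ = ⌊390625/33⌋ = 11837.
Step 4: Compare |C| = 5877 to 11837: satisfied.
The claimed |C| lies below the Hamming bound.


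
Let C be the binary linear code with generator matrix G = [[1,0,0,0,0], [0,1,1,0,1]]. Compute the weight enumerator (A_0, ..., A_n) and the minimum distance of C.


Weight distribution: A_0 = 1, A_1 = 1, A_3 = 1, A_4 = 1. Minimum distance d = 1.

Enumerate all 2^2 = 4 messages m ∈ F_2^2.
For each, compute codeword c = mG in F_2^5, then tally its weight.
  m = 00 → c = 00000, weight = 0.
  m = 10 → c = 10000, weight = 1.
  m = 01 → c = 01101, weight = 3.
  m = 11 → c = 11101, weight = 4.
Tally weights:
  weight 0: 1 codewords.
  weight 1: 1 codewords.
  weight 3: 1 codewords.
  weight 4: 1 codewords.
Minimum distance d = smallest w > 0 with A_w > 0 = 1.
Sanity: Σ A_w = 4 = 2^2 = 4 ✓.


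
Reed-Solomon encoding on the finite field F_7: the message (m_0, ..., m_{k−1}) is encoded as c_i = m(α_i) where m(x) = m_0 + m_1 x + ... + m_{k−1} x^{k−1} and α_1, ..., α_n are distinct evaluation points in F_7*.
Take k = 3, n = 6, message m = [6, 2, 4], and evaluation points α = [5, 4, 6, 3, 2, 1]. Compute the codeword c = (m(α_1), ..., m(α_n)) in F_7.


c = [4, 1, 1, 6, 5, 5]

Message polynomial: m(x) = 6 + 2·x + 4·x^2 (mod 7).
For each evaluation point α_i, compute m(α_i) mod 7:
  α_1 = 5: Horner steps 4 → 1 → 4, so m(5) = 4.
  α_2 = 4: Horner steps 4 → 4 → 1, so m(4) = 1.
  α_3 = 6: Horner steps 4 → 5 → 1, so m(6) = 1.
  α_4 = 3: Horner steps 4 → 0 → 6, so m(3) = 6.
  α_5 = 2: Horner steps 4 → 3 → 5, so m(2) = 5.
  α_6 = 1: Horner steps 4 → 6 → 5, so m(1) = 5.
Codeword c = [4, 1, 1, 6, 5, 5] ∈ F_7^6.


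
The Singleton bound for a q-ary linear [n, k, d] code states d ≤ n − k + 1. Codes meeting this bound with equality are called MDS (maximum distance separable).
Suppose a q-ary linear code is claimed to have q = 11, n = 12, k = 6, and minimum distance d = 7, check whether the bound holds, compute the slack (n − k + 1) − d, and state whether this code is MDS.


Singleton RHS = n − k + 1 = 7, slack = 0, bound satisfied, MDS.

Singleton bound: d ≤ n − k + 1.
Here n = 12, k = 6, so n − k + 1 = 7.
Given d = 7, check d ≤ 7: YES.
Slack = (n − k + 1) − d = 0.
The code is MDS (slack = 0).
Description: the claimed parameters are [12, 6, 7]_11; such a code would be MDS (meets Singleton bound).


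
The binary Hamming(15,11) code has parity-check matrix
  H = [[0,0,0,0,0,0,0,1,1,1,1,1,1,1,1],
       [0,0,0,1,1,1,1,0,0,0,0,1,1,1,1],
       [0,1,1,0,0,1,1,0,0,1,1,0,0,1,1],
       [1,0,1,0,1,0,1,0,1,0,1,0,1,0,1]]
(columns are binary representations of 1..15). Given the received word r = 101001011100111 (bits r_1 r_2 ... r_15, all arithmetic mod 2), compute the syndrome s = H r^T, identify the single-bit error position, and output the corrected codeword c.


s = (0, 0, 1, 1)^T, error position = 3, corrected codeword c = 100001011100111

Compute s = H r^T mod 2 one row at a time:
  s_1 = 1 + 1 + 1 + 0 + 0 + 1 + 1 + 1 = 6 ≡ 0 (mod 2).
  s_2 = 0 + 0 + 1 + 0 + 0 + 1 + 1 + 1 = 4 ≡ 0 (mod 2).
  s_3 = 0 + 1 + 1 + 0 + 1 + 0 + 1 + 1 = 5 ≡ 1 (mod 2).
  s_4 = 1 + 1 + 0 + 0 + 1 + 0 + 1 + 1 = 5 ≡ 1 (mod 2).
s = (0, 0, 1, 1)^T — this equals column 3 of H (binary 0011), so error is at position 3.
Correct: flip bit 3 of r = 101001011100111 to get c = 100001011100111.


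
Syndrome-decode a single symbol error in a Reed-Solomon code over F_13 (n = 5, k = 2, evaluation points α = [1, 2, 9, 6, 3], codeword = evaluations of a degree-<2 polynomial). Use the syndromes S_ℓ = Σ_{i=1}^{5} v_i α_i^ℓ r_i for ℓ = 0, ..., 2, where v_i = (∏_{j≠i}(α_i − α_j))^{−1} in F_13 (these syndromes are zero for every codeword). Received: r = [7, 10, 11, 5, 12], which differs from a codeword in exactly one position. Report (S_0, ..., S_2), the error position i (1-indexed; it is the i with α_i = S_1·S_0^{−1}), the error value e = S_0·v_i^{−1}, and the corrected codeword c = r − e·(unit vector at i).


S = (6, 6, 6), error at position 1, error magnitude e = 12, c = [8, 10, 11, 5, 12].

Step 1: column multipliers v_i = (∏_{j≠i}(α_i − α_j))^{−1} mod 13.
  i = 1 (α = 1): (1−2)(1−9)(1−6)(1−3) = (−1)·(−8)·(−5)·(−2) = 80 ≡ 2, so v_1 = 2^{−1} = 7 (mod 13).
  i = 2 (α = 2): (2−1)(2−9)(2−6)(2−3) = 1·(−7)·(−4)·(−1) = −28 ≡ 11, so v_2 = 11^{−1} = 6 (mod 13).
  i = 3 (α = 9): (9−1)(9−2)(9−6)(9−3) = 8·7·3·6 = 1008 ≡ 7, so v_3 = 7^{−1} = 2 (mod 13).
  i = 4 (α = 6): (6−1)(6−2)(6−9)(6−3) = 5·4·(−3)·3 = −180 ≡ 2, so v_4 = 2^{−1} = 7 (mod 13).
  i = 5 (α = 3): (3−1)(3−2)(3−9)(3−6) = 2·1·(−6)·(−3) = 36 ≡ 10, so v_5 = 10^{−1} = 4 (mod 13).
  v = [7, 6, 2, 7, 4].
Step 2: syndromes of r = [7, 10, 11, 5, 12] (all sums mod 13).
  S_0 = Σ v_i r_i = 7·7 + 6·10 + 2·11 + 7·5 + 4·12 = 214 ≡ 6.
  S_1 = Σ v_i α_i r_i = 7·1·7 + 6·2·10 + 2·9·11 + 7·6·5 + 4·3·12 = 721 ≡ 6.
  α_i^2 mod 13 = [1, 4, 3, 10, 9].
  S_2 = Σ v_i α_i^2 r_i = 7·1·7 + 6·4·10 + 2·3·11 + 7·10·5 + 4·9·12 = 1137 ≡ 6.
  S = (6, 6, 6) ≠ 0, so r is not a codeword (an error is present).
Step 3: locate the error. For a single error e at position i, S_ℓ = v_i·e·α_i^ℓ, so α_err = S_1/S_0.
  S_0^{−1} = 6^{−1} = 11 (mod 13), so α_err = 6·11 = 66 ≡ 1 = α_1. Error position i = 1.
  Consistency check: S_2/S_1 = 6·11 = 66 ≡ 1 = α_err ✓ (single-error assumption holds).
Step 4: error magnitude e = S_0/v_1 = S_0·∏_{j≠1}(α_1 − α_j) = 6·2 = 12 ≡ 12 (mod 13).
Step 5: correct position 1: c_1 = r_1 − e = 7 − 12 ≡ 8 (mod 13). Hence c = [8, 10, 11, 5, 12].
  Check: interpolating c through the α_i gives m(x) = 6 + 2·x (degree < 2) with m(α_i) = c_i for every i, so c is indeed a codeword.


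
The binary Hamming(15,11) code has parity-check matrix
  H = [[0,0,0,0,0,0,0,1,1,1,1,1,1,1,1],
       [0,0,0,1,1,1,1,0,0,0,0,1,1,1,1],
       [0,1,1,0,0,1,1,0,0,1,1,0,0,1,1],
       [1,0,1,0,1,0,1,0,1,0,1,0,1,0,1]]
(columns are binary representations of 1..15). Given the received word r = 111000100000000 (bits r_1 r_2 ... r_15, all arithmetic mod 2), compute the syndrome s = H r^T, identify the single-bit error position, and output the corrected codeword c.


s = (0, 1, 1, 1)^T, error position = 7, corrected codeword c = 111000000000000

Compute s = H r^T mod 2 one row at a time:
  s_1 = 0 + 0 + 0 + 0 + 0 + 0 + 0 + 0 = 0 ≡ 0 (mod 2).
  s_2 = 0 + 0 + 0 + 1 + 0 + 0 + 0 + 0 = 1 ≡ 1 (mod 2).
  s_3 = 1 + 1 + 0 + 1 + 0 + 0 + 0 + 0 = 3 ≡ 1 (mod 2).
  s_4 = 1 + 1 + 0 + 1 + 0 + 0 + 0 + 0 = 3 ≡ 1 (mod 2).
s = (0, 1, 1, 1)^T — this equals column 7 of H (binary 0111), so error is at position 7.
Correct: flip bit 7 of r = 111000100000000 to get c = 111000000000000.


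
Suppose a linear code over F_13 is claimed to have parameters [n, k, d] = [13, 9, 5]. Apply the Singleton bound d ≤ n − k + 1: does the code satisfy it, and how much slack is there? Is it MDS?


Singleton RHS = n − k + 1 = 5, slack = 0, bound satisfied, MDS.

Singleton bound: d ≤ n − k + 1.
Here n = 13, k = 9, so n − k + 1 = 5.
Given d = 5, check d ≤ 5: YES.
Slack = (n − k + 1) − d = 0.
The code is MDS (slack = 0).
Description: the claimed parameters are [13, 9, 5]_13; such a code would be MDS (meets Singleton bound).


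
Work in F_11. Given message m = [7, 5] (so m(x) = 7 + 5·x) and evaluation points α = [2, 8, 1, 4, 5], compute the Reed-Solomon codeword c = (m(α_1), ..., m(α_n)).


c = [6, 3, 1, 5, 10]

Message polynomial: m(x) = 7 + 5·x (mod 11).
For each evaluation point α_i, compute m(α_i) mod 11:
  α_1 = 2: Horner steps 5 → 6, so m(2) = 6.
  α_2 = 8: Horner steps 5 → 3, so m(8) = 3.
  α_3 = 1: Horner steps 5 → 1, so m(1) = 1.
  α_4 = 4: Horner steps 5 → 5, so m(4) = 5.
  α_5 = 5: Horner steps 5 → 10, so m(5) = 10.
Codeword c = [6, 3, 1, 5, 10] ∈ F_11^5.


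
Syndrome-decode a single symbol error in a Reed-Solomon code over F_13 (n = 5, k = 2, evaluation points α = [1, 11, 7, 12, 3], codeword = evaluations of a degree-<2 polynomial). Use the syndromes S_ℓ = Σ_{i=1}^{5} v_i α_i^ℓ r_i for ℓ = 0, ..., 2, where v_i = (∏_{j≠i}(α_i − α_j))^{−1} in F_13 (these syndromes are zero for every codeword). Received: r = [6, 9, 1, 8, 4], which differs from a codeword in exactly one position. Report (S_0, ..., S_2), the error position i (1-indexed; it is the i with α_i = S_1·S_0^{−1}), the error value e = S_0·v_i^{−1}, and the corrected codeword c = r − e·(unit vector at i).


S = (12, 6, 3), error at position 3, error magnitude e = 1, c = [6, 9, 0, 8, 4].

Step 1: column multipliers v_i = (∏_{j≠i}(α_i − α_j))^{−1} mod 13.
  i = 1 (α = 1): (1−11)(1−7)(1−12)(1−3) = (−10)·(−6)·(−11)·(−2) = 1320 ≡ 7, so v_1 = 7^{−1} = 2 (mod 13).
  i = 2 (α = 11): (11−1)(11−7)(11−12)(11−3) = 10·4·(−1)·8 = −320 ≡ 5, so v_2 = 5^{−1} = 8 (mod 13).
  i = 3 (α = 7): (7−1)(7−11)(7−12)(7−3) = 6·(−4)·(−5)·4 = 480 ≡ 12, so v_3 = 12^{−1} = 12 (mod 13).
  i = 4 (α = 12): (12−1)(12−11)(12−7)(12−3) = 11·1·5·9 = 495 ≡ 1, so v_4 = 1^{−1} = 1 (mod 13).
  i = 5 (α = 3): (3−1)(3−11)(3−7)(3−12) = 2·(−8)·(−4)·(−9) = −576 ≡ 9, so v_5 = 9^{−1} = 3 (mod 13).
  v = [2, 8, 12, 1, 3].
Step 2: syndromes of r = [6, 9, 1, 8, 4] (all sums mod 13).
  S_0 = Σ v_i r_i = 2·6 + 8·9 + 12·1 + 1·8 + 3·4 = 116 ≡ 12.
  S_1 = Σ v_i α_i r_i = 2·1·6 + 8·11·9 + 12·7·1 + 1·12·8 + 3·3·4 = 1020 ≡ 6.
  α_i^2 mod 13 = [1, 4, 10, 1, 9].
  S_2 = Σ v_i α_i^2 r_i = 2·1·6 + 8·4·9 + 12·10·1 + 1·1·8 + 3·9·4 = 536 ≡ 3.
  S = (12, 6, 3) ≠ 0, so r is not a codeword (an error is present).
Step 3: locate the error. For a single error e at position i, S_ℓ = v_i·e·α_i^ℓ, so α_err = S_1/S_0.
  S_0^{−1} = 12^{−1} = 12 (mod 13), so α_err = 6·12 = 72 ≡ 7 = α_3. Error position i = 3.
  Consistency check: S_2/S_1 = 3·11 = 33 ≡ 7 = α_err ✓ (single-error assumption holds).
Step 4: error magnitude e = S_0/v_3 = S_0·∏_{j≠3}(α_3 − α_j) = 12·12 = 144 ≡ 1 (mod 13).
Step 5: correct position 3: c_3 = r_3 − e = 1 − 1 ≡ 0 (mod 13). Hence c = [6, 9, 0, 8, 4].
  Check: interpolating c through the α_i gives m(x) = 7 + 12·x (degree < 2) with m(α_i) = c_i for every i, so c is indeed a codeword.


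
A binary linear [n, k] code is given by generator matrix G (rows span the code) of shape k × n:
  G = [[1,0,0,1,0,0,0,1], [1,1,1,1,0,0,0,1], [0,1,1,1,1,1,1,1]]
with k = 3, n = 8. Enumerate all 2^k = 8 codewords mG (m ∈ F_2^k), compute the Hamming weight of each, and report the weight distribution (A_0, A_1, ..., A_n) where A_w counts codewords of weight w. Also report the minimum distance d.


Weight distribution: A_0 = 1, A_2 = 1, A_3 = 1, A_4 = 1, A_5 = 2, A_6 = 1, A_7 = 1. Minimum distance d = 2.

Enumerate all 2^3 = 8 messages m ∈ F_2^3.
For each, compute codeword c = mG in F_2^8, then tally its weight.
  m = 000 → c = 00000000, weight = 0.
  m = 100 → c = 10010001, weight = 3.
  m = 010 → c = 11110001, weight = 5.
  m = 110 → c = 01100000, weight = 2.
  m = 001 → c = 01111111, weight = 7.
  m = 101 → c = 11101110, weight = 6.
  m = 011 → c = 10001110, weight = 4.
  m = 111 → c = 00011111, weight = 5.
Tally weights:
  weight 0: 1 codewords.
  weight 2: 1 codewords.
  weight 3: 1 codewords.
  weight 4: 1 codewords.
  weight 5: 2 codewords.
  weight 6: 1 codewords.
  weight 7: 1 codewords.
Minimum distance d = smallest w > 0 with A_w > 0 = 2.
Sanity: Σ A_w = 8 = 2^3 = 8 ✓.


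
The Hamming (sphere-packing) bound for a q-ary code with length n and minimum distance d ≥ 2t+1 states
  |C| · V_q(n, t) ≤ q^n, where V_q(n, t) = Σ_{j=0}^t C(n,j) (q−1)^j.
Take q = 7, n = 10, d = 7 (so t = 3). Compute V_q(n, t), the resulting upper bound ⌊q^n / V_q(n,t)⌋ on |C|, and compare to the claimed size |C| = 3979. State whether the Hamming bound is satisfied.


V_q(n, t) = 27601, q^n = 282475249, Hamming bound = 10234, |C| = 3979 ≤ bound (satisfied).

Step 1: Compute V_q(n, t) = Σ_{j=0}^3 C(n, j) (q−1)^j.
  j = 0: C(10,0)·(6)^0 = 1·1 = 1.
  j = 1: C(10,1)·(6)^1 = 10·6 = 60.
  j = 2: C(10,2)·(6)^2 = 45·36 = 1620.
  j = 3: C(10,3)·(6)^3 = 120·216 = 25920.
  V_q(n, t) = 1 + 60 + 1620 + 25920 = 27601.
Step 2: q^n = 7^10 = 282475249.
Step 3: Hamming bound ⌊q^n / V_q(n,t)⌋ = ⌊282475249/27601⌋ = 10234.
Step 4: Compare |C| = 3979 to 10234: satisfied.
The claimed |C| lies below the Hamming bound.


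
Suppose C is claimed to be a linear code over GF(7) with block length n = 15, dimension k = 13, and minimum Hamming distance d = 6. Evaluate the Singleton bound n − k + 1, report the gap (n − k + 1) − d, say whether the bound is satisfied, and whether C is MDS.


Singleton RHS = n − k + 1 = 3, slack = -3, bound violated (no such code; not MDS).

Singleton bound: d ≤ n − k + 1.
Here n = 15, k = 13, so n − k + 1 = 3.
Given d = 6, check d ≤ 3: NO.
Slack = (n − k + 1) − d = -3.
The slack is negative: d = 6 exceeds n − k + 1 = 3 by 3, so the Singleton bound is violated and no linear [15, 13, 6]_7 code can exist. In particular it is not MDS (MDS requires d = n − k + 1 exactly).
Description: the claimed parameters are [15, 13, 6]_7; such a code would be impossible (violates the Singleton bound).


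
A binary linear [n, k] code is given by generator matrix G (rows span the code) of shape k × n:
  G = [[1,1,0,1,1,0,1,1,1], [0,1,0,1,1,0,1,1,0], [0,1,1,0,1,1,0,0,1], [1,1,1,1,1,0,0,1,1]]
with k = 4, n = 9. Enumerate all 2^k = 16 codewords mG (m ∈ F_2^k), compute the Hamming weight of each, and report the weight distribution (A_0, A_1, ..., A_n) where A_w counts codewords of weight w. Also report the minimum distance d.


Weight distribution: A_0 = 1, A_2 = 2, A_4 = 3, A_5 = 6, A_6 = 2, A_7 = 2. Minimum distance d = 2.

Enumerate all 2^4 = 16 messages m ∈ F_2^4.
For each, compute codeword c = mG in F_2^9, then tally its weight.
  m = 0000 → c = 000000000, weight = 0.
  m = 1000 → c = 110110111, weight = 7.
  m = 0100 → c = 010110110, weight = 5.
  m = 1100 → c = 100000001, weight = 2.
  m = 0010 → c = 011011001, weight = 5.
  m = 1010 → c = 101101110, weight = 6.
  m = 0110 → c = 001101111, weight = 6.
  m = 1110 → c = 111011000, weight = 5.
  m = 0001 → c = 111110011, weight = 7.
  m = 1001 → c = 001000100, weight = 2.
  m = 0101 → c = 101000101, weight = 4.
  m = 1101 → c = 011110010, weight = 5.
  m = 0011 → c = 100101010, weight = 4.
  m = 1011 → c = 010011101, weight = 5.
  m = 0111 → c = 110011100, weight = 5.
  m = 1111 → c = 000101011, weight = 4.
Tally weights:
  weight 0: 1 codewords.
  weight 2: 2 codewords.
  weight 4: 3 codewords.
  weight 5: 6 codewords.
  weight 6: 2 codewords.
  weight 7: 2 codewords.
Minimum distance d = smallest w > 0 with A_w > 0 = 2.
Sanity: Σ A_w = 16 = 2^4 = 16 ✓.


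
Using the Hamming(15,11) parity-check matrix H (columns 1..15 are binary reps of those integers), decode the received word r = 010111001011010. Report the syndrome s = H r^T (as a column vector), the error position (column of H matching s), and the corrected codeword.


s = (0, 1, 0, 1)^T, error position = 5, corrected codeword c = 010101001011010

Compute s = H r^T mod 2 one row at a time:
  s_1 = 0 + 1 + 0 + 1 + 1 + 0 + 1 + 0 = 4 ≡ 0 (mod 2).
  s_2 = 1 + 1 + 1 + 0 + 1 + 0 + 1 + 0 = 5 ≡ 1 (mod 2).
  s_3 = 1 + 0 + 1 + 0 + 0 + 1 + 1 + 0 = 4 ≡ 0 (mod 2).
  s_4 = 0 + 0 + 1 + 0 + 1 + 1 + 0 + 0 = 3 ≡ 1 (mod 2).
s = (0, 1, 0, 1)^T — this equals column 5 of H (binary 0101), so error is at position 5.
Correct: flip bit 5 of r = 010111001011010 to get c = 010101001011010.


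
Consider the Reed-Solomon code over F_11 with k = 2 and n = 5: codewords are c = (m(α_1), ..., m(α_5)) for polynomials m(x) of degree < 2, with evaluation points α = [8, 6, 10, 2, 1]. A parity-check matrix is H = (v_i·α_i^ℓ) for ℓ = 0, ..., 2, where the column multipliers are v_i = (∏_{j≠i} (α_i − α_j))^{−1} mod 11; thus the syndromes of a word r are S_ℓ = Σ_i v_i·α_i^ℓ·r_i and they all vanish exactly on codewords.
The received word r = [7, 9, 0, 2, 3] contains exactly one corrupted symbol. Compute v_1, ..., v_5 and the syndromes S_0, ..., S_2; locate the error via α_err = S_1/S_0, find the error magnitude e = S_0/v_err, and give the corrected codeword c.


S = (7, 4, 7), error at position 3, error magnitude e = 6, c = [7, 9, 5, 2, 3].

Step 1: column multipliers v_i = (∏_{j≠i}(α_i − α_j))^{−1} mod 11.
  i = 1 (α = 8): (8−6)(8−10)(8−2)(8−1) = 2·(−2)·6·7 = −168 ≡ 8, so v_1 = 8^{−1} = 7 (mod 11).
  i = 2 (α = 6): (6−8)(6−10)(6−2)(6−1) = (−2)·(−4)·4·5 = 160 ≡ 6, so v_2 = 6^{−1} = 2 (mod 11).
  i = 3 (α = 10): (10−8)(10−6)(10−2)(10−1) = 2·4·8·9 = 576 ≡ 4, so v_3 = 4^{−1} = 3 (mod 11).
  i = 4 (α = 2): (2−8)(2−6)(2−10)(2−1) = (−6)·(−4)·(−8)·1 = −192 ≡ 6, so v_4 = 6^{−1} = 2 (mod 11).
  i = 5 (α = 1): (1−8)(1−6)(1−10)(1−2) = (−7)·(−5)·(−9)·(−1) = 315 ≡ 7, so v_5 = 7^{−1} = 8 (mod 11).
  v = [7, 2, 3, 2, 8].
Step 2: syndromes of r = [7, 9, 0, 2, 3] (all sums mod 11).
  S_0 = Σ v_i r_i = 7·7 + 2·9 + 3·0 + 2·2 + 8·3 = 95 ≡ 7.
  S_1 = Σ v_i α_i r_i = 7·8·7 + 2·6·9 + 3·10·0 + 2·2·2 + 8·1·3 = 532 ≡ 4.
  α_i^2 mod 11 = [9, 3, 1, 4, 1].
  S_2 = Σ v_i α_i^2 r_i = 7·9·7 + 2·3·9 + 3·1·0 + 2·4·2 + 8·1·3 = 535 ≡ 7.
  S = (7, 4, 7) ≠ 0, so r is not a codeword (an error is present).
Step 3: locate the error. For a single error e at position i, S_ℓ = v_i·e·α_i^ℓ, so α_err = S_1/S_0.
  S_0^{−1} = 7^{−1} = 8 (mod 11), so α_err = 4·8 = 32 ≡ 10 = α_3. Error position i = 3.
  Consistency check: S_2/S_1 = 7·3 = 21 ≡ 10 = α_err ✓ (single-error assumption holds).
Step 4: error magnitude e = S_0/v_3 = S_0·∏_{j≠3}(α_3 − α_j) = 7·4 = 28 ≡ 6 (mod 11).
Step 5: correct position 3: c_3 = r_3 − e = 0 − 6 ≡ 5 (mod 11). Hence c = [7, 9, 5, 2, 3].
  Check: interpolating c through the α_i gives m(x) = 4 + 10·x (degree < 2) with m(α_i) = c_i for every i, so c is indeed a codeword.


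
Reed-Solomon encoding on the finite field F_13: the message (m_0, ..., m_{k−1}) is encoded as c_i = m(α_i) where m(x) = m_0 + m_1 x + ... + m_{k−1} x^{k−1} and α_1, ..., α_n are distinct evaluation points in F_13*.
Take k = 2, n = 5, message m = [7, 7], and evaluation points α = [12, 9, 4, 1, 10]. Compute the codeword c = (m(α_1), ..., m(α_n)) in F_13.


c = [0, 5, 9, 1, 12]

Message polynomial: m(x) = 7 + 7·x (mod 13).
For each evaluation point α_i, compute m(α_i) mod 13:
  α_1 = 12: Horner steps 7 → 0, so m(12) = 0.
  α_2 = 9: Horner steps 7 → 5, so m(9) = 5.
  α_3 = 4: Horner steps 7 → 9, so m(4) = 9.
  α_4 = 1: Horner steps 7 → 1, so m(1) = 1.
  α_5 = 10: Horner steps 7 → 12, so m(10) = 12.
Codeword c = [0, 5, 9, 1, 12] ∈ F_13^5.


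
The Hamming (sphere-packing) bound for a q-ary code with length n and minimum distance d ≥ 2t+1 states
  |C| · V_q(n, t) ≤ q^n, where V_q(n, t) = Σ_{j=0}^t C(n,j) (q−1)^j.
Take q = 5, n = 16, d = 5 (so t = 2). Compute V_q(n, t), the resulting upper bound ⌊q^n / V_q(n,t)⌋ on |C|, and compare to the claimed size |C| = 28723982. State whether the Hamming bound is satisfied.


V_q(n, t) = 1985, q^n = 152587890625, Hamming bound = 76870473, |C| = 28723982 ≤ bound (satisfied).

Step 1: Compute V_q(n, t) = Σ_{j=0}^2 C(n, j) (q−1)^j.
  j = 0: C(16,0)·(4)^0 = 1·1 = 1.
  j = 1: C(16,1)·(4)^1 = 16·4 = 64.
  j = 2: C(16,2)·(4)^2 = 120·16 = 1920.
  V_q(n, t) = 1 + 64 + 1920 = 1985.
Step 2: q^n = 5^16 = 152587890625.
Step 3: Hamming bound ⌊q^n / V_q(n,t)⌋ = ⌊152587890625/1985⌋ = 76870473.
Step 4: Compare |C| = 28723982 to 76870473: satisfied.
The claimed |C| lies below the Hamming bound.


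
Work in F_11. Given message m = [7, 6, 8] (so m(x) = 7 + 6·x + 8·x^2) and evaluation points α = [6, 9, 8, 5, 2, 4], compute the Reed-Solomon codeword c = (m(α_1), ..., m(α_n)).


c = [1, 5, 6, 6, 7, 5]

Message polynomial: m(x) = 7 + 6·x + 8·x^2 (mod 11).
For each evaluation point α_i, compute m(α_i) mod 11:
  α_1 = 6: Horner steps 8 → 10 → 1, so m(6) = 1.
  α_2 = 9: Horner steps 8 → 1 → 5, so m(9) = 5.
  α_3 = 8: Horner steps 8 → 4 → 6, so m(8) = 6.
  α_4 = 5: Horner steps 8 → 2 → 6, so m(5) = 6.
  α_5 = 2: Horner steps 8 → 0 → 7, so m(2) = 7.
  α_6 = 4: Horner steps 8 → 5 → 5, so m(4) = 5.
Codeword c = [1, 5, 6, 6, 7, 5] ∈ F_11^6.


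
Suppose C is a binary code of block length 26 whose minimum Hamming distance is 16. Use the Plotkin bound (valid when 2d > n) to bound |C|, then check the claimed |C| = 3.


Plotkin bound M ≤ 4; given |C| = 3 ≤ bound (satisfied).

Check applicability: 2d = 32, n = 26.
2d − n = 6 > 0, so Plotkin applies.
Compute d/(2d−n) = 16/6 ≈ 2.6667.
⌊d/(2d−n)⌋ = 2.
Plotkin bound: M ≤ 2·2 = 4.
Given |C| = 3, check: satisfied.
This |C| is below the Plotkin bound.


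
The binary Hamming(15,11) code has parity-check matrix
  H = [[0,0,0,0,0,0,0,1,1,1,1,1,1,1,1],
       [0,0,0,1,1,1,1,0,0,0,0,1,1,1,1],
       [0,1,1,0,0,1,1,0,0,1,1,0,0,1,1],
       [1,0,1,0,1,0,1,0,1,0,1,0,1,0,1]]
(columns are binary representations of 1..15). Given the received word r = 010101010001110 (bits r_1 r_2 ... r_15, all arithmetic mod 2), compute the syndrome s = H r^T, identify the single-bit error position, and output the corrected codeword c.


s = (0, 1, 1, 1)^T, error position = 7, corrected codeword c = 010101110001110

Compute s = H r^T mod 2 one row at a time:
  s_1 = 1 + 0 + 0 + 0 + 1 + 1 + 1 + 0 = 4 ≡ 0 (mod 2).
  s_2 = 1 + 0 + 1 + 0 + 1 + 1 + 1 + 0 = 5 ≡ 1 (mod 2).
  s_3 = 1 + 0 + 1 + 0 + 0 + 0 + 1 + 0 = 3 ≡ 1 (mod 2).
  s_4 = 0 + 0 + 0 + 0 + 0 + 0 + 1 + 0 = 1 ≡ 1 (mod 2).
s = (0, 1, 1, 1)^T — this equals column 7 of H (binary 0111), so error is at position 7.
Correct: flip bit 7 of r = 010101010001110 to get c = 010101110001110.


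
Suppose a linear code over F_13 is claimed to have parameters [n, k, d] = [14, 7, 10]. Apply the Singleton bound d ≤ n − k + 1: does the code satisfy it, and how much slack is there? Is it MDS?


Singleton RHS = n − k + 1 = 8, slack = -2, bound violated (no such code; not MDS).

Singleton bound: d ≤ n − k + 1.
Here n = 14, k = 7, so n − k + 1 = 8.
Given d = 10, check d ≤ 8: NO.
Slack = (n − k + 1) − d = -2.
The slack is negative: d = 10 exceeds n − k + 1 = 8 by 2, so the Singleton bound is violated and no linear [14, 7, 10]_13 code can exist. In particular it is not MDS (MDS requires d = n − k + 1 exactly).
Description: the claimed parameters are [14, 7, 10]_13; such a code would be impossible (violates the Singleton bound).


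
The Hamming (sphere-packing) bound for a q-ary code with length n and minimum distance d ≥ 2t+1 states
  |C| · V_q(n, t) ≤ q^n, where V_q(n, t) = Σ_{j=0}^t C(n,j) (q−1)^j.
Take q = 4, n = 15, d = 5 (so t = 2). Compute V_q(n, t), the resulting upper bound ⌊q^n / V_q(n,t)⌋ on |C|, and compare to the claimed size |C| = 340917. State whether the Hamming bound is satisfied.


V_q(n, t) = 991, q^n = 1073741824, Hamming bound = 1083493, |C| = 340917 ≤ bound (satisfied).

Step 1: Compute V_q(n, t) = Σ_{j=0}^2 C(n, j) (q−1)^j.
  j = 0: C(15,0)·(3)^0 = 1·1 = 1.
  j = 1: C(15,1)·(3)^1 = 15·3 = 45.
  j = 2: C(15,2)·(3)^2 = 105·9 = 945.
  V_q(n, t) = 1 + 45 + 945 = 991.
Step 2: q^n = 4^15 = 1073741824.
Step 3: Hamming bound ⌊q^n / V_q(n,t)⌋ = ⌊1073741824/991⌋ = 1083493.
Step 4: Compare |C| = 340917 to 1083493: satisfied.
The claimed |C| lies below the Hamming bound.


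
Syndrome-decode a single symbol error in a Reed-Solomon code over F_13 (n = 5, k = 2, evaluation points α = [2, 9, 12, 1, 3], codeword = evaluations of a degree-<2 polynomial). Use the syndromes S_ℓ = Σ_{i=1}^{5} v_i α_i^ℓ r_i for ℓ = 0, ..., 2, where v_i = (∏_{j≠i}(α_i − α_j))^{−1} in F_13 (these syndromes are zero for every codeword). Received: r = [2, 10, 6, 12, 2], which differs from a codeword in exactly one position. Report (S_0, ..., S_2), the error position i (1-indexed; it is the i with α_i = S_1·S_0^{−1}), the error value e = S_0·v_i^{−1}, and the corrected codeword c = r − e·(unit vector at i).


S = (9, 1, 3), error at position 5, error magnitude e = 10, c = [2, 10, 6, 12, 5].

Step 1: column multipliers v_i = (∏_{j≠i}(α_i − α_j))^{−1} mod 13.
  i = 1 (α = 2): (2−9)(2−12)(2−1)(2−3) = (−7)·(−10)·1·(−1) = −70 ≡ 8, so v_1 = 8^{−1} = 5 (mod 13).
  i = 2 (α = 9): (9−2)(9−12)(9−1)(9−3) = 7·(−3)·8·6 = −1008 ≡ 6, so v_2 = 6^{−1} = 11 (mod 13).
  i = 3 (α = 12): (12−2)(12−9)(12−1)(12−3) = 10·3·11·9 = 2970 ≡ 6, so v_3 = 6^{−1} = 11 (mod 13).
  i = 4 (α = 1): (1−2)(1−9)(1−12)(1−3) = (−1)·(−8)·(−11)·(−2) = 176 ≡ 7, so v_4 = 7^{−1} = 2 (mod 13).
  i = 5 (α = 3): (3−2)(3−9)(3−12)(3−1) = 1·(−6)·(−9)·2 = 108 ≡ 4, so v_5 = 4^{−1} = 10 (mod 13).
  v = [5, 11, 11, 2, 10].
Step 2: syndromes of r = [2, 10, 6, 12, 2] (all sums mod 13).
  S_0 = Σ v_i r_i = 5·2 + 11·10 + 11·6 + 2·12 + 10·2 = 230 ≡ 9.
  S_1 = Σ v_i α_i r_i = 5·2·2 + 11·9·10 + 11·12·6 + 2·1·12 + 10·3·2 = 1886 ≡ 1.
  α_i^2 mod 13 = [4, 3, 1, 1, 9].
  S_2 = Σ v_i α_i^2 r_i = 5·4·2 + 11·3·10 + 11·1·6 + 2·1·12 + 10·9·2 = 640 ≡ 3.
  S = (9, 1, 3) ≠ 0, so r is not a codeword (an error is present).
Step 3: locate the error. For a single error e at position i, S_ℓ = v_i·e·α_i^ℓ, so α_err = S_1/S_0.
  S_0^{−1} = 9^{−1} = 3 (mod 13), so α_err = 1·3 = 3 ≡ 3 = α_5. Error position i = 5.
  Consistency check: S_2/S_1 = 3·1 = 3 ≡ 3 = α_err ✓ (single-error assumption holds).
Step 4: error magnitude e = S_0/v_5 = S_0·∏_{j≠5}(α_5 − α_j) = 9·4 = 36 ≡ 10 (mod 13).
Step 5: correct position 5: c_5 = r_5 − e = 2 − 10 ≡ 5 (mod 13). Hence c = [2, 10, 6, 12, 5].
  Check: interpolating c through the α_i gives m(x) = 9 + 3·x (degree < 2) with m(α_i) = c_i for every i, so c is indeed a codeword.


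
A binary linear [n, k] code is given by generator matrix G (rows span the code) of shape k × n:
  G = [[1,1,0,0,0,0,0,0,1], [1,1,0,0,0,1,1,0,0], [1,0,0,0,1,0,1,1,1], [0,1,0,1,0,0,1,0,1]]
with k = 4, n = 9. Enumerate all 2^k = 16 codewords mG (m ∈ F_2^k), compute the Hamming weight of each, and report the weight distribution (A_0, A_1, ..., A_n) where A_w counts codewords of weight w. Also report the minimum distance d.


Weight distribution: A_0 = 1, A_3 = 4, A_4 = 6, A_5 = 4, A_8 = 1. Minimum distance d = 3.

Enumerate all 2^4 = 16 messages m ∈ F_2^4.
For each, compute codeword c = mG in F_2^9, then tally its weight.
  m = 0000 → c = 000000000, weight = 0.
  m = 1000 → c = 110000001, weight = 3.
  m = 0100 → c = 110001100, weight = 4.
  m = 1100 → c = 000001101, weight = 3.
  m = 0010 → c = 100010111, weight = 5.
  m = 1010 → c = 010010110, weight = 4.
  m = 0110 → c = 010011011, weight = 5.
  m = 1110 → c = 100011010, weight = 4.
  m = 0001 → c = 010100101, weight = 4.
  m = 1001 → c = 100100100, weight = 3.
  m = 0101 → c = 100101001, weight = 4.
  m = 1101 → c = 010101000, weight = 3.
  m = 0011 → c = 110110010, weight = 5.
  m = 1011 → c = 000110011, weight = 4.
  m = 0111 → c = 000111110, weight = 5.
  m = 1111 → c = 110111111, weight = 8.
Tally weights:
  weight 0: 1 codewords.
  weight 3: 4 codewords.
  weight 4: 6 codewords.
  weight 5: 4 codewords.
  weight 8: 1 codewords.
Minimum distance d = smallest w > 0 with A_w > 0 = 3.
Sanity: Σ A_w = 16 = 2^4 = 16 ✓.


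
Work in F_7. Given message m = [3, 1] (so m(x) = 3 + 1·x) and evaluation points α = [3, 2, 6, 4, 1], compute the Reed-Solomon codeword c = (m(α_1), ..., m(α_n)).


c = [6, 5, 2, 0, 4]

Message polynomial: m(x) = 3 + 1·x (mod 7).
For each evaluation point α_i, compute m(α_i) mod 7:
  α_1 = 3: Horner steps 1 → 6, so m(3) = 6.
  α_2 = 2: Horner steps 1 → 5, so m(2) = 5.
  α_3 = 6: Horner steps 1 → 2, so m(6) = 2.
  α_4 = 4: Horner steps 1 → 0, so m(4) = 0.
  α_5 = 1: Horner steps 1 → 4, so m(1) = 4.
Codeword c = [6, 5, 2, 0, 4] ∈ F_7^5.


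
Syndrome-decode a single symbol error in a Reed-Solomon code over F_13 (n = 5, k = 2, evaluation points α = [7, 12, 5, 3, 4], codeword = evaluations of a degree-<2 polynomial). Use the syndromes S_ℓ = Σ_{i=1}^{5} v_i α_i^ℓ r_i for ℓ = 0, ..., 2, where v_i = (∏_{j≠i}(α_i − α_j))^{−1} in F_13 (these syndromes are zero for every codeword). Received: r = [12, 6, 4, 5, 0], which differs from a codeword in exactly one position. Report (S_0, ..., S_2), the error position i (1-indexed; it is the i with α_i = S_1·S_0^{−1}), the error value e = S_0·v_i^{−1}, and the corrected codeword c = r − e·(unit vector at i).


S = (5, 2, 6), error at position 4, error magnitude e = 9, c = [12, 6, 4, 9, 0].

Step 1: column multipliers v_i = (∏_{j≠i}(α_i − α_j))^{−1} mod 13.
  i = 1 (α = 7): (7−12)(7−5)(7−3)(7−4) = (−5)·2·4·3 = −120 ≡ 10, so v_1 = 10^{−1} = 4 (mod 13).
  i = 2 (α = 12): (12−7)(12−5)(12−3)(12−4) = 5·7·9·8 = 2520 ≡ 11, so v_2 = 11^{−1} = 6 (mod 13).
  i = 3 (α = 5): (5−7)(5−12)(5−3)(5−4) = (−2)·(−7)·2·1 = 28 ≡ 2, so v_3 = 2^{−1} = 7 (mod 13).
  i = 4 (α = 3): (3−7)(3−12)(3−5)(3−4) = (−4)·(−9)·(−2)·(−1) = 72 ≡ 7, so v_4 = 7^{−1} = 2 (mod 13).
  i = 5 (α = 4): (4−7)(4−12)(4−5)(4−3) = (−3)·(−8)·(−1)·1 = −24 ≡ 2, so v_5 = 2^{−1} = 7 (mod 13).
  v = [4, 6, 7, 2, 7].
Step 2: syndromes of r = [12, 6, 4, 5, 0] (all sums mod 13).
  S_0 = Σ v_i r_i = 4·12 + 6·6 + 7·4 + 2·5 + 7·0 = 122 ≡ 5.
  S_1 = Σ v_i α_i r_i = 4·7·12 + 6·12·6 + 7·5·4 + 2·3·5 + 7·4·0 = 938 ≡ 2.
  α_i^2 mod 13 = [10, 1, 12, 9, 3].
  S_2 = Σ v_i α_i^2 r_i = 4·10·12 + 6·1·6 + 7·12·4 + 2·9·5 + 7·3·0 = 942 ≡ 6.
  S = (5, 2, 6) ≠ 0, so r is not a codeword (an error is present).
Step 3: locate the error. For a single error e at position i, S_ℓ = v_i·e·α_i^ℓ, so α_err = S_1/S_0.
  S_0^{−1} = 5^{−1} = 8 (mod 13), so α_err = 2·8 = 16 ≡ 3 = α_4. Error position i = 4.
  Consistency check: S_2/S_1 = 6·7 = 42 ≡ 3 = α_err ✓ (single-error assumption holds).
Step 4: error magnitude e = S_0/v_4 = S_0·∏_{j≠4}(α_4 − α_j) = 5·7 = 35 ≡ 9 (mod 13).
Step 5: correct position 4: c_4 = r_4 − e = 5 − 9 ≡ 9 (mod 13). Hence c = [12, 6, 4, 9, 0].
  Check: interpolating c through the α_i gives m(x) = 10 + 4·x (degree < 2) with m(α_i) = c_i for every i, so c is indeed a codeword.


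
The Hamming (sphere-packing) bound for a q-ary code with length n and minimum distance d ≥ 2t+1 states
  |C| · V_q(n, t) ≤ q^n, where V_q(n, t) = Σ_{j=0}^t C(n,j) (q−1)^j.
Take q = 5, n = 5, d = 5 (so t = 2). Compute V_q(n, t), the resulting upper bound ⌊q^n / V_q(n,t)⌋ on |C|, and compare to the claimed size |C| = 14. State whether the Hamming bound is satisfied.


V_q(n, t) = 181, q^n = 3125, Hamming bound = 17, |C| = 14 ≤ bound (satisfied).

Step 1: Compute V_q(n, t) = Σ_{j=0}^2 C(n, j) (q−1)^j.
  j = 0: C(5,0)·(4)^0 = 1·1 = 1.
  j = 1: C(5,1)·(4)^1 = 5·4 = 20.
  j = 2: C(5,2)·(4)^2 = 10·16 = 160.
  V_q(n, t) = 1 + 20 + 160 = 181.
Step 2: q^n = 5^5 = 3125.
Step 3: Hamming bound ⌊q^n / V_q(n,t)⌋ = ⌊3125/181⌋ = 17.
Step 4: Compare |C| = 14 to 17: satisfied.
The claimed |C| lies below the Hamming bound.


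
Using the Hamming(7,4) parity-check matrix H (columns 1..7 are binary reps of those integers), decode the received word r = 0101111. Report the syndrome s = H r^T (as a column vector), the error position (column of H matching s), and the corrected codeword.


s = (0, 1, 0)^T, error position = 2, corrected codeword c = 0001111

Compute s = H r^T mod 2 one row at a time:
  s_1 = 1 + 1 + 1 + 1 = 4 ≡ 0 (mod 2).
  s_2 = 1 + 0 + 1 + 1 = 3 ≡ 1 (mod 2).
  s_3 = 0 + 0 + 1 + 1 = 2 ≡ 0 (mod 2).
s = (0, 1, 0)^T — this equals column 2 of H (binary 010), so error is at position 2.
Correct: flip bit 2 of r = 0101111 to get c = 0001111.
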